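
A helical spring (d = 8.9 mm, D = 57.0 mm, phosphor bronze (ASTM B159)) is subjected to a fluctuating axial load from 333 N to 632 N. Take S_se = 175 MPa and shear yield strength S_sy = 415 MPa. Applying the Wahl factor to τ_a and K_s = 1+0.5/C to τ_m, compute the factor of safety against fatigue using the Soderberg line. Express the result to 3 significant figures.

C = D/d = 57.0/8.9 = 6.4045; K_W = (4C−1)/(4C−4)+0.615/C = 1.2348; K_s = 1+0.5/C = 1.0781
F_a = (F_max−F_min)/2 = 149.5 N; F_m = (F_max+F_min)/2 = 482.5 N
τ_a = K_W·8F_aD/(πd³) = 1.2348 × 30.781 = 38.009 MPa
τ_m = K_s·8F_mD/(πd³) = 1.0781 × 99.344 = 107.1 MPa
Soderberg: 1/n_f = τ_a/S_se + τ_m/S_sy = 38.009/175 + 107.1/415 = 0.21719 + 0.25807 = 0.47526
n_f = 1/0.47526 = 2.104

2.10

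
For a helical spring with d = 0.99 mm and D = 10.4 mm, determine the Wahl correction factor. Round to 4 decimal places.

1.1374

C = D/d = 10.4/0.99 = 10.5051
K_W = (4C−1)/(4C−4) + 0.615/C = 41.020/38.020 + 0.0585 = 1.1374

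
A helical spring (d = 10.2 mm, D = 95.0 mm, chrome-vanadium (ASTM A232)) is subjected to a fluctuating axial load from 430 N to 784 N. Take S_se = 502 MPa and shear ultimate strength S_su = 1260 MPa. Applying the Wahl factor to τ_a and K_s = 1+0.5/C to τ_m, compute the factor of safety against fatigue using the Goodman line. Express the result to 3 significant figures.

4.79

C = D/d = 95.0/10.2 = 9.3137; K_W = (4C−1)/(4C−4)+0.615/C = 1.1562; K_s = 1+0.5/C = 1.0537
F_a = (F_max−F_min)/2 = 177 N; F_m = (F_max+F_min)/2 = 607 N
τ_a = K_W·8F_aD/(πd³) = 1.1562 × 40.349 = 46.654 MPa
τ_m = K_s·8F_mD/(πd³) = 1.0537 × 138.37 = 145.8 MPa
Goodman: 1/n_f = τ_a/S_se + τ_m/S_su = 46.654/502 + 145.8/1260 = 0.09294 + 0.11572 = 0.20865
n_f = 1/0.20865 = 4.793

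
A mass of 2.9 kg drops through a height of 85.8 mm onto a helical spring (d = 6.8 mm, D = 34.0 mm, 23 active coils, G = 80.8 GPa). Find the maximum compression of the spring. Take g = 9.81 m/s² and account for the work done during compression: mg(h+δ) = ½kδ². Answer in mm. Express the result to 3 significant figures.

15.5 mm

k = Gd⁴/(8D³N_a) = (80.8×10³)(6.8⁴)/(8·34.0³·23) = 23.889 N/mm
W = mg = 2.9 × 9.81 = 28.449 N
½kδ² − Wδ − Wh = 0 → δ = (W + √(W² + 2kWh))/k
δ = (28.449 + √(809.35 + 116621))/23.889 = (28.449 + 342.68)/23.889 = 15.536 mm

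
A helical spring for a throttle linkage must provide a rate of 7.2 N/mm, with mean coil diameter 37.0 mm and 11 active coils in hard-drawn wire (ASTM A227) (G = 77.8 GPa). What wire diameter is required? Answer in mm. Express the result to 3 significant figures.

d = (8D³N_a·k / G)^(1/4) = (8·37.0³·11·7.2 / (77.8×10³))^0.25
  = (412.52)^0.25 = 4.5067 mm

4.51 mm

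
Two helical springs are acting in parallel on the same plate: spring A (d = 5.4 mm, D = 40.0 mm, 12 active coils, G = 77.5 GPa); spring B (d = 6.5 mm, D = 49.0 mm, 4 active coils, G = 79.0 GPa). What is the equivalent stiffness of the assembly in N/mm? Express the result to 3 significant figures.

k_A = Gd⁴/(8D³N_a) = (77.5×10³)(5.4⁴)/(8·40.0³·12) = 10.726 N/mm
k_B = Gd⁴/(8D³N_a) = (79.0×10³)(6.5⁴)/(8·49.0³·4) = 37.458 N/mm
Parallel: k_eq = 10.726 + 37.458 = 48.184 N/mm

48.2 N/mm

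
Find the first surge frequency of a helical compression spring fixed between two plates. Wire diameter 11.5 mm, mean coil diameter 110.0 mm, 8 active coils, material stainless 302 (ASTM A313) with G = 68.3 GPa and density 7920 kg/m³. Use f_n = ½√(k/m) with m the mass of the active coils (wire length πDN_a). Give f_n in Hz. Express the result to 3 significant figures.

k = Gd⁴/(8D³N_a) = (68.3×10³)(11.5⁴)/(8·110.0³·8) = 14.023 N/mm = 14023 N/m
Wire length L = πDN_a = π·110.0·8 = 2764.6 mm
m = ρ·(πd²/4)·L = 7920 × 103.87×10⁻⁶ m² × 2.7646 m = 2.2743 kg
f_n = ½√(k/m) = 0.5·√(14023/2.2743) = 0.5·√(6166.1) = 39.262 Hz

39.3 Hz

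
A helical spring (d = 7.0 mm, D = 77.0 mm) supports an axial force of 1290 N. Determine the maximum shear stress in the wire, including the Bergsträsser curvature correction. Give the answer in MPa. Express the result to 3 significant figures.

Spring index C = D/d = 77.0/7.0 = 11.0000
K_B = (4C+2)/(4C−3) = 46.000/41.000 = 1.1220
τ₀ = 8FD/(πd³) = 8·1290·77.0/(π·7.0³) = 794640/1077.6 = 737.44 MPa
τ_max = K·τ₀ = 1.1220 × 737.44 = 827.37 MPa

827 MPa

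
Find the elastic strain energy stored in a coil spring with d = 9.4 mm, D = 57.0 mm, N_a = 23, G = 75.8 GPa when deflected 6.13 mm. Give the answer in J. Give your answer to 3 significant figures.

k = Gd⁴/(8D³N_a) = (75.8×10³)(9.4⁴)/(8·57.0³·23) = 17.368 N/mm
U = ½kδ² = 0.5 × 17.368 × 6.13² = 326.31 N·mm = 0.32631 J

0.326 J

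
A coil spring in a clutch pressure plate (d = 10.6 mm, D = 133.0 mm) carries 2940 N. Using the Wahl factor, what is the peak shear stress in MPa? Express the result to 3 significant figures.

931 MPa

Spring index C = D/d = 133.0/10.6 = 12.5472
K_W = (4C−1)/(4C−4) + 0.615/C = 49.189/46.189 + 0.0490 = 1.1140
τ₀ = 8FD/(πd³) = 8·2940·133.0/(π·10.6³) = 3.12816e+06/3741.7 = 836.03 MPa
τ_max = K·τ₀ = 1.1140 × 836.03 = 931.31 MPa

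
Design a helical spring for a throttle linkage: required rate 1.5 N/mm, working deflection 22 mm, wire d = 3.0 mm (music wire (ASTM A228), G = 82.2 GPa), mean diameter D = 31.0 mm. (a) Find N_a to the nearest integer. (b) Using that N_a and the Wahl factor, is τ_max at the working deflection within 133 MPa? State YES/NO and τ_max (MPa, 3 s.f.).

(a) 19 coils; (b) YES, τ_max = 108 MPa

N_a = Gd⁴/(8D³k) = (82.2×10³)(3.0⁴)/(8·31.0³·1.5) = 18.62 → N_a = 19
Actual rate k = Gd⁴/(8D³·19) = 1.4704 N/mm
Working load F = kδ = 1.4704·22 = 32.348 N
C = 31.0/3.0 = 10.3333; K_W = (4C−1)/(4C−4)+0.615/C = 1.1399
τ_max = K_W·8FD/(πd³) = 1.1399·94.578 = 107.81 MPa
τ_max ≤ 133 MPa → acceptable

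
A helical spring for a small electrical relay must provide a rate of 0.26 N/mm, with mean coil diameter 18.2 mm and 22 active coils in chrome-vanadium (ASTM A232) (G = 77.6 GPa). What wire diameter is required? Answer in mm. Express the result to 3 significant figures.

d = (8D³N_a·k / G)^(1/4) = (8·18.2³·22·0.26 / (77.6×10³))^0.25
  = (3.555)^0.25 = 1.3731 mm

1.37 mm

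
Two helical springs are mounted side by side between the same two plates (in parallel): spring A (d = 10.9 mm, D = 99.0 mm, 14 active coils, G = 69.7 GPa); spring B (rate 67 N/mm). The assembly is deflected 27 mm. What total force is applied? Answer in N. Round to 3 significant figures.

k_A = Gd⁴/(8D³N_a) = (69.7×10³)(10.9⁴)/(8·99.0³·14) = 9.0535 N/mm
Parallel: k_eq = 9.0535 + 67 = 76.053 N/mm
F = k_eq·δ = 76.053·27 = 2053.4 N

2050 N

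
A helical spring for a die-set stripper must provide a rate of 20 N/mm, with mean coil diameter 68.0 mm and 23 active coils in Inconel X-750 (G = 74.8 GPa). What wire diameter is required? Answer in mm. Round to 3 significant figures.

d = (8D³N_a·k / G)^(1/4) = (8·68.0³·23·20 / (74.8×10³))^0.25
  = (15469)^0.25 = 11.1524 mm

11.2 mm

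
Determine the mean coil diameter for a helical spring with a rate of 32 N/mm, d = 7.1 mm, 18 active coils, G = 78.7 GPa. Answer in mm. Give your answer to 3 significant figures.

35.1 mm

D = (Gd⁴/(8N_a·k))^(1/3) = (78.7×10³·7.1⁴/(8·18·32))^(1/3)
  = (43400.6)^(1/3) = 35.1424 mm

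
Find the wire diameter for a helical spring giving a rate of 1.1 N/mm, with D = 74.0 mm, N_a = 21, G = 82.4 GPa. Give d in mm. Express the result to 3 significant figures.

d = (8D³N_a·k / G)^(1/4) = (8·74.0³·21·1.1 / (82.4×10³))^0.25
  = (908.8)^0.25 = 5.4906 mm

5.49 mm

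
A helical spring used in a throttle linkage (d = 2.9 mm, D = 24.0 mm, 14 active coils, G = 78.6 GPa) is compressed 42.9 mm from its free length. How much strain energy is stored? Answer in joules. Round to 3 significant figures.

3.30 J

k = Gd⁴/(8D³N_a) = (78.6×10³)(2.9⁴)/(8·24.0³·14) = 3.5906 N/mm
U = ½kδ² = 0.5 × 3.5906 × 42.9² = 3304.1 N·mm = 3.3041 J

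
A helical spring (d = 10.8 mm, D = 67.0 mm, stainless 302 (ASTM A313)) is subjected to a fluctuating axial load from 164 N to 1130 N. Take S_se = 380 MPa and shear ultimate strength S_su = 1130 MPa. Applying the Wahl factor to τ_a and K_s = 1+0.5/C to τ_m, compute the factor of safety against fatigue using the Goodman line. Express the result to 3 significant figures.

3.36

C = D/d = 67.0/10.8 = 6.2037; K_W = (4C−1)/(4C−4)+0.615/C = 1.2433; K_s = 1+0.5/C = 1.0806
F_a = (F_max−F_min)/2 = 483 N; F_m = (F_max+F_min)/2 = 647 N
τ_a = K_W·8F_aD/(πd³) = 1.2433 × 65.417 = 81.331 MPa
τ_m = K_s·8F_mD/(πd³) = 1.0806 × 87.629 = 94.692 MPa
Goodman: 1/n_f = τ_a/S_se + τ_m/S_su = 81.331/380 + 94.692/1130 = 0.21403 + 0.08380 = 0.29783
n_f = 1/0.29783 = 3.358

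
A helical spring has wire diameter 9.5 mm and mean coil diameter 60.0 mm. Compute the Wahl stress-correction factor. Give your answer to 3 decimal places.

C = D/d = 60.0/9.5 = 6.3158
K_W = (4C−1)/(4C−4) + 0.615/C = 24.263/21.263 + 0.0974 = 1.2385

1.238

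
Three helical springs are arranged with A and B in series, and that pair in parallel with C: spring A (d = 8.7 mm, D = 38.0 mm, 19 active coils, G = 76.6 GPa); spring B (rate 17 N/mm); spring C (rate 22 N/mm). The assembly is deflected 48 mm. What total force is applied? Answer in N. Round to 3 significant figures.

k_A = Gd⁴/(8D³N_a) = (76.6×10³)(8.7⁴)/(8·38.0³·19) = 52.615 N/mm
Springs A,B series: k_AB = 1/(1/52.615+1/17) = 12.849 N/mm; parallel with C: k_eq = 12.849+22 = 34.849 N/mm
F = k_eq·δ = 34.849·48 = 1672.7 N

1670 N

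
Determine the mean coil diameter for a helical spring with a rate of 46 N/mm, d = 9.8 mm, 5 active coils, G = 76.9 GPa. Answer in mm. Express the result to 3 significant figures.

72.8 mm

D = (Gd⁴/(8N_a·k))^(1/3) = (76.9×10³·9.8⁴/(8·5·46))^(1/3)
  = (385490)^(1/3) = 72.7787 mm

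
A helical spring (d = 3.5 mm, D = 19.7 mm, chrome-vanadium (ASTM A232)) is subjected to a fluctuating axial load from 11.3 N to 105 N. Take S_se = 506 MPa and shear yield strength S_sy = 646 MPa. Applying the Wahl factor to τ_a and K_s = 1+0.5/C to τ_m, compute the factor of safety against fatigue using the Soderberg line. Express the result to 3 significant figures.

3.96

C = D/d = 19.7/3.5 = 5.6286; K_W = (4C−1)/(4C−4)+0.615/C = 1.2713; K_s = 1+0.5/C = 1.0888
F_a = (F_max−F_min)/2 = 46.85 N; F_m = (F_max+F_min)/2 = 58.15 N
τ_a = K_W·8F_aD/(πd³) = 1.2713 × 54.817 = 69.688 MPa
τ_m = K_s·8F_mD/(πd³) = 1.0888 × 68.038 = 74.082 MPa
Soderberg: 1/n_f = τ_a/S_se + τ_m/S_sy = 69.688/506 + 74.082/646 = 0.13772 + 0.11468 = 0.2524
n_f = 1/0.2524 = 3.962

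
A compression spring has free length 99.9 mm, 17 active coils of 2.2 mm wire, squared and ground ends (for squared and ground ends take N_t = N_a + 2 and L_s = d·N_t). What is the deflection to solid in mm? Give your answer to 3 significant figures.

N_t = 19; L_s = 2.2·19 = 41.8 mm
δ_solid = L₀ − L_s = 99.9 − 41.8 = 58.1 mm

58.1 mm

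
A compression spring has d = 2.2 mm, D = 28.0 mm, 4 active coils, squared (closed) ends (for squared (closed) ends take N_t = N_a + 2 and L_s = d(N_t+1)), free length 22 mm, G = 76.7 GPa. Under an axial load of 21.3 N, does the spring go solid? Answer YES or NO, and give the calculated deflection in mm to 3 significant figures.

YES, δ = 8.33 mm

k = Gd⁴/(8D³N_a) = (76.7×10³)(2.2⁴)/(8·28.0³·4) = 2.5578 N/mm
N_t = 6; L_s = 2.2·7 = 15.4 mm; δ_solid = L₀ − L_s = 22 − 15.4 = 6.6 mm
δ = F/k = 21.3/2.5578 = 8.3276 mm
δ ≥ δ_solid → spring goes solid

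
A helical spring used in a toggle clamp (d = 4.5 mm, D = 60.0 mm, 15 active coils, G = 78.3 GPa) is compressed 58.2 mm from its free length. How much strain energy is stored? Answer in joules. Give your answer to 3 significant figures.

2.10 J

k = Gd⁴/(8D³N_a) = (78.3×10³)(4.5⁴)/(8·60.0³·15) = 1.2387 N/mm
U = ½kδ² = 0.5 × 1.2387 × 58.2² = 2097.9 N·mm = 2.0979 J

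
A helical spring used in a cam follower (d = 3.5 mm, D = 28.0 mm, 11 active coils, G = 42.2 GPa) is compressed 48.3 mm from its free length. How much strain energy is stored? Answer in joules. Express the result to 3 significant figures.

3.82 J

k = Gd⁴/(8D³N_a) = (42.2×10³)(3.5⁴)/(8·28.0³·11) = 3.2781 N/mm
U = ½kδ² = 0.5 × 3.2781 × 48.3² = 3823.8 N·mm = 3.8238 J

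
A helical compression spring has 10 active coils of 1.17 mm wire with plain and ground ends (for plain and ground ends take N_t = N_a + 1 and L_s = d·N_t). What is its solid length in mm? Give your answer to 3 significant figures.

plain and ground ends: N_t = N_a + 1 = 10 + 1 = 11
L_s = d·N_t = 1.17 × 11 = 12.87 mm

12.9 mm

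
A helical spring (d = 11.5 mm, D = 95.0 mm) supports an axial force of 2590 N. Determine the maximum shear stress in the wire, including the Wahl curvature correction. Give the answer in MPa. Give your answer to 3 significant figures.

Spring index C = D/d = 95.0/11.5 = 8.2609
K_W = (4C−1)/(4C−4) + 0.615/C = 32.043/29.043 + 0.0744 = 1.1777
τ₀ = 8FD/(πd³) = 8·2590·95.0/(π·11.5³) = 1.9684e+06/4778 = 411.97 MPa
τ_max = K·τ₀ = 1.1777 × 411.97 = 485.2 MPa

485 MPa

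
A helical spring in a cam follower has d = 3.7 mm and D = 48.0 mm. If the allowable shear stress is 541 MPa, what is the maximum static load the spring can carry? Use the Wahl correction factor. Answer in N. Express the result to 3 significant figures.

202 N

C = D/d = 48.0/3.7 = 12.9730
K_W = (4C−1)/(4C−4) + 0.615/C = 50.892/47.892 + 0.0474 = 1.1100
τ_max = K·8FD/(πd³) → F_max = τ_allow·πd³/(8DK)
F_max = 541·π·3.7³/(8·48.0·1.1100) = 86090/426.26 = 201.97 N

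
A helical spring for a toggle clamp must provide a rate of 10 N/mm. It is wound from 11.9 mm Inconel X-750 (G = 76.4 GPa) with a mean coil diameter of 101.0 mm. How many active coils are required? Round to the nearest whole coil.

N_a = Gd⁴/(8D³k) = (76.4×10³ × 11.9⁴)/(8 × 101.0³ × 10)
    = 1.53208e+09 / 8.24241e+07 = 18.59 → 19 coils

19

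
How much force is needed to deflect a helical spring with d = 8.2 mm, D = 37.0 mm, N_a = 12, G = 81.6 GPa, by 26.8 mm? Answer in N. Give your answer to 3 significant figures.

2030 N

k = Gd⁴/(8D³N_a) = (81.6×10³)(8.2⁴)/(8·37.0³·12) = 75.87 N/mm
F = k·δ = 75.87 × 26.8 = 2033.3 N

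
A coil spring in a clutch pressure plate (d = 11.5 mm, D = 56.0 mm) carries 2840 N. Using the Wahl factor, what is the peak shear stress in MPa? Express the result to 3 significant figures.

Spring index C = D/d = 56.0/11.5 = 4.8696
K_W = (4C−1)/(4C−4) + 0.615/C = 18.478/15.478 + 0.1263 = 1.3201
τ₀ = 8FD/(πd³) = 8·2840·56.0/(π·11.5³) = 1.27232e+06/4778 = 266.29 MPa
τ_max = K·τ₀ = 1.3201 × 266.29 = 351.53 MPa

352 MPa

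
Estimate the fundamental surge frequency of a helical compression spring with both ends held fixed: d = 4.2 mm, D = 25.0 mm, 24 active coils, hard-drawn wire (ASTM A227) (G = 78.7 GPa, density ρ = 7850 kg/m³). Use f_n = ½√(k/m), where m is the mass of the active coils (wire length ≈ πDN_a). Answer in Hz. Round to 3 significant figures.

99.8 Hz

k = Gd⁴/(8D³N_a) = (78.7×10³)(4.2⁴)/(8·25.0³·24) = 8.163 N/mm = 8163 N/m
Wire length L = πDN_a = π·25.0·24 = 1885 mm
m = ρ·(πd²/4)·L = 7850 × 13.854×10⁻⁶ m² × 1.885 m = 0.205 kg
f_n = ½√(k/m) = 0.5·√(8163/0.205) = 0.5·√(39819) = 99.774 Hz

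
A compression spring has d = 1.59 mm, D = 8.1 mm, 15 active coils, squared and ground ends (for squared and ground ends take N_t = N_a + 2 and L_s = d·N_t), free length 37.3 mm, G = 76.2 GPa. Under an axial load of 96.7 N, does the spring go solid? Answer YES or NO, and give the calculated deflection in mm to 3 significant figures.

YES, δ = 12.7 mm

k = Gd⁴/(8D³N_a) = (76.2×10³)(1.59⁴)/(8·8.1³·15) = 7.6367 N/mm
N_t = 17; L_s = 1.59·17 = 27.03 mm; δ_solid = L₀ − L_s = 37.3 − 27.03 = 10.27 mm
δ = F/k = 96.7/7.6367 = 12.662 mm
δ ≥ δ_solid → spring goes solid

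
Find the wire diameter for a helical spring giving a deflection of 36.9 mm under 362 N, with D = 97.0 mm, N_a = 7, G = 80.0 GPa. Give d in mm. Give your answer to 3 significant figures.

Required rate k = F/δ = 362/36.9 = 9.8103 N/mm
d = (8D³N_a·k / G)^(1/4) = (8·97.0³·7·9.8103 / (80.0×10³))^0.25
  = (6267.5)^0.25 = 8.8976 mm

8.90 mm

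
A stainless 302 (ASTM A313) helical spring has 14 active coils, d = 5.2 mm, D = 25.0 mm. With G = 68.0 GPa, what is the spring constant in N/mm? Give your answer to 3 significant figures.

28.4 N/mm

k = Gd⁴/(8D³N_a) = (68.0×10³ × 5.2⁴) / (8 × 25.0³ × 14)
  = 4.9719e+07 / 1.75e+06 = 28.411 N/mm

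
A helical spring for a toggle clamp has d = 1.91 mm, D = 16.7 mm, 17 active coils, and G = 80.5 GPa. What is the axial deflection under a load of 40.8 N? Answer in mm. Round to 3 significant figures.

k = Gd⁴/(8D³N_a) = (80.5×10³)(1.91⁴)/(8·16.7³·17) = 1.6914 N/mm
δ = F/k = 40.8 / 1.6914 = 24.122 mm

24.1 mm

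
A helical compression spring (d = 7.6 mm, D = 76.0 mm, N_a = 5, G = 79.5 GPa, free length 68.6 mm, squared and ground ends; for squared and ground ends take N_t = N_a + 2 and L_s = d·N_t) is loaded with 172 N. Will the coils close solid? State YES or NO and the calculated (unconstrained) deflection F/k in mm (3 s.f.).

NO, δ = 11.4 mm

k = Gd⁴/(8D³N_a) = (79.5×10³)(7.6⁴)/(8·76.0³·5) = 15.105 N/mm
N_t = 7; L_s = 7.6·7 = 53.2 mm; δ_solid = L₀ − L_s = 68.6 − 53.2 = 15.4 mm
δ = F/k = 172/15.105 = 11.387 mm
δ < δ_solid → spring does not go solid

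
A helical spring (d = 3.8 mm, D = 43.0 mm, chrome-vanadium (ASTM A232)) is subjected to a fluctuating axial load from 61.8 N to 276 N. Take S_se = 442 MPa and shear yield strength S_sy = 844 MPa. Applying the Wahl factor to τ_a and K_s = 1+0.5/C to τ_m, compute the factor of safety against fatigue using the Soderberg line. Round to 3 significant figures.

C = D/d = 43.0/3.8 = 11.3158; K_W = (4C−1)/(4C−4)+0.615/C = 1.1271; K_s = 1+0.5/C = 1.0442
F_a = (F_max−F_min)/2 = 107.1 N; F_m = (F_max+F_min)/2 = 168.9 N
τ_a = K_W·8F_aD/(πd³) = 1.1271 × 213.72 = 240.87 MPa
τ_m = K_s·8F_mD/(πd³) = 1.0442 × 337.04 = 351.94 MPa
Soderberg: 1/n_f = τ_a/S_se + τ_m/S_sy = 240.87/442 + 351.94/844 = 0.54497 + 0.41699 = 0.96195
n_f = 1/0.96195 = 1.04

1.04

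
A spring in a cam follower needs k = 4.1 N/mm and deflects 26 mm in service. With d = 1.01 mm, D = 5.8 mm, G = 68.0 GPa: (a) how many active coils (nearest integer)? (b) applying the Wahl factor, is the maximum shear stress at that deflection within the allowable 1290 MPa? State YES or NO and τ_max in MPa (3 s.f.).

(a) 11 coils; (b) NO, τ_max = 1940 MPa

N_a = Gd⁴/(8D³k) = (68.0×10³)(1.01⁴)/(8·5.8³·4.1) = 11.06 → N_a = 11
Actual rate k = Gd⁴/(8D³·11) = 4.1212 N/mm
Working load F = kδ = 4.1212·26 = 107.15 N
C = 5.8/1.01 = 5.7426; K_W = (4C−1)/(4C−4)+0.615/C = 1.2652
τ_max = K_W·8FD/(πd³) = 1.2652·1536 = 1943.5 MPa
τ_max > 1290 MPa → exceeds allowable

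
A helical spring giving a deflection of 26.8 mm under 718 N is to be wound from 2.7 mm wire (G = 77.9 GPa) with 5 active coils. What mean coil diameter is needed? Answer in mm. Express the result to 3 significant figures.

Required rate k = F/δ = 718/26.8 = 26.791 N/mm
D = (Gd⁴/(8N_a·k))^(1/3) = (77.9×10³·2.7⁴/(8·5·26.791))^(1/3)
  = (3863.16)^(1/3) = 15.6909 mm

15.7 mm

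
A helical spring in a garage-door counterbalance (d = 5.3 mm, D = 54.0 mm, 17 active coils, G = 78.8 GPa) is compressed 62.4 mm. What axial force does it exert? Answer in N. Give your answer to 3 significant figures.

181 N

k = Gd⁴/(8D³N_a) = (78.8×10³)(5.3⁴)/(8·54.0³·17) = 2.9034 N/mm
F = k·δ = 2.9034 × 62.4 = 181.17 N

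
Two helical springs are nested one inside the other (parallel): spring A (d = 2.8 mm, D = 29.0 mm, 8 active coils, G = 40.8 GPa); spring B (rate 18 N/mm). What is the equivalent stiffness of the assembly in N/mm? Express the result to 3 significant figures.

k_A = Gd⁴/(8D³N_a) = (40.8×10³)(2.8⁴)/(8·29.0³·8) = 1.6066 N/mm
Parallel: k_eq = 1.6066 + 18 = 19.607 N/mm

19.6 N/mm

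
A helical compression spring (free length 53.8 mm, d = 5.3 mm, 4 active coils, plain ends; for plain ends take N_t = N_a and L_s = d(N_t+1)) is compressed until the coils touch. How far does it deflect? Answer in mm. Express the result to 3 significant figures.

N_t = 4; L_s = 5.3·5 = 26.5 mm
δ_solid = L₀ − L_s = 53.8 − 26.5 = 27.3 mm

27.3 mm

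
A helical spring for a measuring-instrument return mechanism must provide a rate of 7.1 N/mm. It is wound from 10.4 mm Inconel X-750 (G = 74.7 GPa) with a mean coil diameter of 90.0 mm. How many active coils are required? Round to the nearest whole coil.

N_a = Gd⁴/(8D³k) = (74.7×10³ × 10.4⁴)/(8 × 90.0³ × 7.1)
    = 8.73884e+08 / 4.14072e+07 = 21.1 → 21 coils

21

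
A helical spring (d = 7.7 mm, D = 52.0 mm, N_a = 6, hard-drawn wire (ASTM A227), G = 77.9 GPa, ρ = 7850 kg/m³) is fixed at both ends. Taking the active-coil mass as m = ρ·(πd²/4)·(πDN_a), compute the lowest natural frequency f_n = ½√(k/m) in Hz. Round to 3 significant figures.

k = Gd⁴/(8D³N_a) = (77.9×10³)(7.7⁴)/(8·52.0³·6) = 40.574 N/mm = 40574 N/m
Wire length L = πDN_a = π·52.0·6 = 980.18 mm
m = ρ·(πd²/4)·L = 7850 × 46.566×10⁻⁶ m² × 0.98018 m = 0.3583 kg
f_n = ½√(k/m) = 0.5·√(40574/0.3583) = 0.5·√(1.1324e+05) = 168.26 Hz

168 Hz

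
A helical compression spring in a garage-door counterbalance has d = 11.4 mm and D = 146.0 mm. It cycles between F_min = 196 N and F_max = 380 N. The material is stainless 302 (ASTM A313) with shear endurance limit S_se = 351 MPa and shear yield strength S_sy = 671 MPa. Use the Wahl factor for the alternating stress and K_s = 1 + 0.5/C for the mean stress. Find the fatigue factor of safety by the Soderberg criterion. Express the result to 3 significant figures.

C = D/d = 146.0/11.4 = 12.8070; K_W = (4C−1)/(4C−4)+0.615/C = 1.1115; K_s = 1+0.5/C = 1.0390
F_a = (F_max−F_min)/2 = 92 N; F_m = (F_max+F_min)/2 = 288 N
τ_a = K_W·8F_aD/(πd³) = 1.1115 × 23.087 = 25.662 MPa
τ_m = K_s·8F_mD/(πd³) = 1.0390 × 72.272 = 75.094 MPa
Soderberg: 1/n_f = τ_a/S_se + τ_m/S_sy = 25.662/351 + 75.094/671 = 0.07311 + 0.11191 = 0.18502
n_f = 1/0.18502 = 5.405

5.40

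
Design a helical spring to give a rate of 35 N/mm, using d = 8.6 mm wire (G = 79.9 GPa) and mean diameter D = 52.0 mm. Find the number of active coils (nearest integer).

11

N_a = Gd⁴/(8D³k) = (79.9×10³ × 8.6⁴)/(8 × 52.0³ × 35)
    = 4.3706e+08 / 3.93702e+07 = 11.1 → 11 coils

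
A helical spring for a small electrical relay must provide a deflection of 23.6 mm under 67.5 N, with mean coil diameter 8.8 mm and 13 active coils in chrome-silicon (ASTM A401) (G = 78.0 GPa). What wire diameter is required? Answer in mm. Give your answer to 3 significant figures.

1.27 mm

Required rate k = F/δ = 67.5/23.6 = 2.8602 N/mm
d = (8D³N_a·k / G)^(1/4) = (8·8.8³·13·2.8602 / (78.0×10³))^0.25
  = (2.5988)^0.25 = 1.2697 mm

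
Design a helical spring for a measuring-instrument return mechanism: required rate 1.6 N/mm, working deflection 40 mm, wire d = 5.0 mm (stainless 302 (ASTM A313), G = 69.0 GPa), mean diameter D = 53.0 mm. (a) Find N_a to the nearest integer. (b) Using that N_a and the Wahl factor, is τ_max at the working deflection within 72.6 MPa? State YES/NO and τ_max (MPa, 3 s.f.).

N_a = Gd⁴/(8D³k) = (69.0×10³)(5.0⁴)/(8·53.0³·1.6) = 22.63 → N_a = 23
Actual rate k = Gd⁴/(8D³·23) = 1.5743 N/mm
Working load F = kδ = 1.5743·40 = 62.971 N
C = 53.0/5.0 = 10.6000; K_W = (4C−1)/(4C−4)+0.615/C = 1.1361
τ_max = K_W·8FD/(πd³) = 1.1361·67.991 = 77.247 MPa
τ_max > 72.6 MPa → exceeds allowable

(a) 23 coils; (b) NO, τ_max = 77.2 MPa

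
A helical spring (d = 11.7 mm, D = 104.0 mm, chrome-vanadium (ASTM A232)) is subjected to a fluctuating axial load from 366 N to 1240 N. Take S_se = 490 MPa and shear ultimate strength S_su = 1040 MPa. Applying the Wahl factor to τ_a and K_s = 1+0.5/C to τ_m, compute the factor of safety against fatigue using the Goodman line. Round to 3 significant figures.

3.26

C = D/d = 104.0/11.7 = 8.8889; K_W = (4C−1)/(4C−4)+0.615/C = 1.1643; K_s = 1+0.5/C = 1.0562
F_a = (F_max−F_min)/2 = 437 N; F_m = (F_max+F_min)/2 = 803 N
τ_a = K_W·8F_aD/(πd³) = 1.1643 × 72.26 = 84.129 MPa
τ_m = K_s·8F_mD/(πd³) = 1.0562 × 132.78 = 140.25 MPa
Goodman: 1/n_f = τ_a/S_se + τ_m/S_su = 84.129/490 + 140.25/1040 = 0.17169 + 0.13485 = 0.30655
n_f = 1/0.30655 = 3.262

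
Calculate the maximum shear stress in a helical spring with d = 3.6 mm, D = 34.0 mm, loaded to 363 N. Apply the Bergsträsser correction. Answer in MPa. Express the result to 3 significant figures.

Spring index C = D/d = 34.0/3.6 = 9.4444
K_B = (4C+2)/(4C−3) = 39.778/34.778 = 1.1438
τ₀ = 8FD/(πd³) = 8·363·34.0/(π·3.6³) = 98736/146.57 = 673.62 MPa
τ_max = K·τ₀ = 1.1438 × 673.62 = 770.47 MPa

770 MPa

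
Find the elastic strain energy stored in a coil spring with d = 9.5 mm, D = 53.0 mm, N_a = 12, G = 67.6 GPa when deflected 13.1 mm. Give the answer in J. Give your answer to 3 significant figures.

3.31 J

k = Gd⁴/(8D³N_a) = (67.6×10³)(9.5⁴)/(8·53.0³·12) = 38.525 N/mm
U = ½kδ² = 0.5 × 38.525 × 13.1² = 3305.6 N·mm = 3.3056 J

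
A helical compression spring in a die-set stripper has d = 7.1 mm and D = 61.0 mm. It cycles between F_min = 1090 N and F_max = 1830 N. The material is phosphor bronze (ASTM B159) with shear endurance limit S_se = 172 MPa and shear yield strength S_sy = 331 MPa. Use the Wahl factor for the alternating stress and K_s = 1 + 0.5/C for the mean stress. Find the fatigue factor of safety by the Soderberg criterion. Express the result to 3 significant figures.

0.321

C = D/d = 61.0/7.1 = 8.5915; K_W = (4C−1)/(4C−4)+0.615/C = 1.1704; K_s = 1+0.5/C = 1.0582
F_a = (F_max−F_min)/2 = 370 N; F_m = (F_max+F_min)/2 = 1460 N
τ_a = K_W·8F_aD/(πd³) = 1.1704 × 160.58 = 187.94 MPa
τ_m = K_s·8F_mD/(πd³) = 1.0582 × 633.65 = 670.52 MPa
Soderberg: 1/n_f = τ_a/S_se + τ_m/S_sy = 187.94/172 + 670.52/331 = 1.09268 + 2.02575 = 3.1184
n_f = 1/3.1184 = 0.3207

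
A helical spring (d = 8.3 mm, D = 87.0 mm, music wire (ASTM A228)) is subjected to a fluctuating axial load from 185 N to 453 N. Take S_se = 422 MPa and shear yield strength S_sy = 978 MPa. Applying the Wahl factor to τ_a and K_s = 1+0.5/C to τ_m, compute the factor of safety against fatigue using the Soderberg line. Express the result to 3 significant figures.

C = D/d = 87.0/8.3 = 10.4819; K_W = (4C−1)/(4C−4)+0.615/C = 1.1378; K_s = 1+0.5/C = 1.0477
F_a = (F_max−F_min)/2 = 134 N; F_m = (F_max+F_min)/2 = 319 N
τ_a = K_W·8F_aD/(πd³) = 1.1378 × 51.919 = 59.072 MPa
τ_m = K_s·8F_mD/(πd³) = 1.0477 × 123.6 = 129.5 MPa
Soderberg: 1/n_f = τ_a/S_se + τ_m/S_sy = 59.072/422 + 129.5/978 = 0.13998 + 0.13241 = 0.27239
n_f = 1/0.27239 = 3.671

3.67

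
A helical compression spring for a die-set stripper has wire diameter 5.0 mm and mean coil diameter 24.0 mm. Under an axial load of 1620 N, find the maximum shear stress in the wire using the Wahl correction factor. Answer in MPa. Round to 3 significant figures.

1050 MPa

Spring index C = D/d = 24.0/5.0 = 4.8000
K_W = (4C−1)/(4C−4) + 0.615/C = 18.200/15.200 + 0.1281 = 1.3255
τ₀ = 8FD/(πd³) = 8·1620·24.0/(π·5.0³) = 311040/392.7 = 792.06 MPa
τ_max = K·τ₀ = 1.3255 × 792.06 = 1049.9 MPa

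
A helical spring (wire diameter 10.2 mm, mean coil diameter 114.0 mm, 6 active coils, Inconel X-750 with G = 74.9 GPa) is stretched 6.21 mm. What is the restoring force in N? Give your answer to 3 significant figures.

k = Gd⁴/(8D³N_a) = (74.9×10³)(10.2⁴)/(8·114.0³·6) = 11.401 N/mm
F = k·δ = 11.401 × 6.21 = 70.798 N

70.8 N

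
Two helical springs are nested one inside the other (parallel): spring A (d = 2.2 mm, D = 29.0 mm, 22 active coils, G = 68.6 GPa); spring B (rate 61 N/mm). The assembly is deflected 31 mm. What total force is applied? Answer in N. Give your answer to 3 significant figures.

1900 N

k_A = Gd⁴/(8D³N_a) = (68.6×10³)(2.2⁴)/(8·29.0³·22) = 0.37438 N/mm
Parallel: k_eq = 0.37438 + 61 = 61.374 N/mm
F = k_eq·δ = 61.374·31 = 1902.6 N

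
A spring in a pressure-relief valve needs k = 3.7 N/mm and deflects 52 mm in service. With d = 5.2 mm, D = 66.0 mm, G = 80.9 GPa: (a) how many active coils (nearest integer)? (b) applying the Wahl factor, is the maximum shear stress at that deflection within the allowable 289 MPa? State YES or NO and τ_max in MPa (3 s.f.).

(a) 7 coils; (b) YES, τ_max = 254 MPa

N_a = Gd⁴/(8D³k) = (80.9×10³)(5.2⁴)/(8·66.0³·3.7) = 6.951 → N_a = 7
Actual rate k = Gd⁴/(8D³·7) = 3.674 N/mm
Working load F = kδ = 3.674·52 = 191.05 N
C = 66.0/5.2 = 12.6923; K_W = (4C−1)/(4C−4)+0.615/C = 1.1126
τ_max = K_W·8FD/(πd³) = 1.1126·228.36 = 254.07 MPa
τ_max ≤ 289 MPa → acceptable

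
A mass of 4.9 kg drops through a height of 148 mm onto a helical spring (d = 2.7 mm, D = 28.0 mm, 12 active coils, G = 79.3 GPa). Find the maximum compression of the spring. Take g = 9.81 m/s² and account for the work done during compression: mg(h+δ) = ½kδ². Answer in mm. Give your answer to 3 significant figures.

112 mm

k = Gd⁴/(8D³N_a) = (79.3×10³)(2.7⁴)/(8·28.0³·12) = 1.9998 N/mm
W = mg = 4.9 × 9.81 = 48.069 N
½kδ² − Wδ − Wh = 0 → δ = (W + √(W² + 2kWh))/k
δ = (48.069 + √(2310.6 + 28453.8))/1.9998 = (48.069 + 175.4)/1.9998 = 111.75 mm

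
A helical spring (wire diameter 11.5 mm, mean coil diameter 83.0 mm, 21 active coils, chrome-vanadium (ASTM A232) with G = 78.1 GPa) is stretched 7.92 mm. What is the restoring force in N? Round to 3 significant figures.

113 N

k = Gd⁴/(8D³N_a) = (78.1×10³)(11.5⁴)/(8·83.0³·21) = 14.22 N/mm
F = k·δ = 14.22 × 7.92 = 112.62 N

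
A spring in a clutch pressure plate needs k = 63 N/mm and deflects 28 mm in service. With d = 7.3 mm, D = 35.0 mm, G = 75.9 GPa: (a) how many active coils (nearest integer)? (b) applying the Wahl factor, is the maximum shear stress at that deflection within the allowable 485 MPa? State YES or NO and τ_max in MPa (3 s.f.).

N_a = Gd⁴/(8D³k) = (75.9×10³)(7.3⁴)/(8·35.0³·63) = 9.975 → N_a = 10
Actual rate k = Gd⁴/(8D³·10) = 62.84 N/mm
Working load F = kδ = 62.84·28 = 1759.5 N
C = 35.0/7.3 = 4.7945; K_W = (4C−1)/(4C−4)+0.615/C = 1.3259
τ_max = K_W·8FD/(πd³) = 1.3259·403.12 = 534.51 MPa
τ_max > 485 MPa → exceeds allowable

(a) 10 coils; (b) NO, τ_max = 535 MPa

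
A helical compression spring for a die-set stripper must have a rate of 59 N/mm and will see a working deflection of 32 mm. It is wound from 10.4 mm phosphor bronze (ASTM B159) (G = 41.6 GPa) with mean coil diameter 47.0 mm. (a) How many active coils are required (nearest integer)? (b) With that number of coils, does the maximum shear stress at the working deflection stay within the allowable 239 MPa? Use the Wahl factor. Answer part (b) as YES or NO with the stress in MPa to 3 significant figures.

N_a = Gd⁴/(8D³k) = (41.6×10³)(10.4⁴)/(8·47.0³·59) = 9.931 → N_a = 10
Actual rate k = Gd⁴/(8D³·10) = 58.593 N/mm
Working load F = kδ = 58.593·32 = 1875 N
C = 47.0/10.4 = 4.5192; K_W = (4C−1)/(4C−4)+0.615/C = 1.3492
τ_max = K_W·8FD/(πd³) = 1.3492·199.49 = 269.16 MPa
τ_max > 239 MPa → exceeds allowable

(a) 10 coils; (b) NO, τ_max = 269 MPa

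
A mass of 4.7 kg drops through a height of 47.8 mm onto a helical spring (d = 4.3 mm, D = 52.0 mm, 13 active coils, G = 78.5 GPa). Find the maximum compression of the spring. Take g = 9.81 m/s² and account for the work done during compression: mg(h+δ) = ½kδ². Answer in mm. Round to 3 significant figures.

k = Gd⁴/(8D³N_a) = (78.5×10³)(4.3⁴)/(8·52.0³·13) = 1.8353 N/mm
W = mg = 4.7 × 9.81 = 46.107 N
½kδ² − Wδ − Wh = 0 → δ = (W + √(W² + 2kWh))/k
δ = (46.107 + √(2125.9 + 8089.56))/1.8353 = (46.107 + 101.07)/1.8353 = 80.194 mm

80.2 mm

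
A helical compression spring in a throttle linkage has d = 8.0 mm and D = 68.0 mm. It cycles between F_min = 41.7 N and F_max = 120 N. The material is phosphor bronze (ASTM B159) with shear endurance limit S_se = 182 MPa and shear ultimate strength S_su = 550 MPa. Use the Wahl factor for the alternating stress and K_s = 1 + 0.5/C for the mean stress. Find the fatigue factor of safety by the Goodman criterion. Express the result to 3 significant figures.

C = D/d = 68.0/8.0 = 8.5000; K_W = (4C−1)/(4C−4)+0.615/C = 1.1724; K_s = 1+0.5/C = 1.0588
F_a = (F_max−F_min)/2 = 39.15 N; F_m = (F_max+F_min)/2 = 80.85 N
τ_a = K_W·8F_aD/(πd³) = 1.1724 × 13.241 = 15.523 MPa
τ_m = K_s·8F_mD/(πd³) = 1.0588 × 27.344 = 28.952 MPa
Goodman: 1/n_f = τ_a/S_se + τ_m/S_su = 15.523/182 + 28.952/550 = 0.08529 + 0.05264 = 0.13793
n_f = 1/0.13793 = 7.25

7.25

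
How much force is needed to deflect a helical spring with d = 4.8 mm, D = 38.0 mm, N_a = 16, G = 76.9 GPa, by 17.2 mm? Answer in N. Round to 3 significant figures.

k = Gd⁴/(8D³N_a) = (76.9×10³)(4.8⁴)/(8·38.0³·16) = 5.8121 N/mm
F = k·δ = 5.8121 × 17.2 = 99.968 N

100 N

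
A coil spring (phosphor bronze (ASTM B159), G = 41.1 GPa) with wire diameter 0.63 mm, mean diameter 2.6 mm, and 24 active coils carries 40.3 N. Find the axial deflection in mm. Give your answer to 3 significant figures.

k = Gd⁴/(8D³N_a) = (41.1×10³)(0.63⁴)/(8·2.6³·24) = 1.9186 N/mm
δ = F/k = 40.3 / 1.9186 = 21.005 mm

21.0 mm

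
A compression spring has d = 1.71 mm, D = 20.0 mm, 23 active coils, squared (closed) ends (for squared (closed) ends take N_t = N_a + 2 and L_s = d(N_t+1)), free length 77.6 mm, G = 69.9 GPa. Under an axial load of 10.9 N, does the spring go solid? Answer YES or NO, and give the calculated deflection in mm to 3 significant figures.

k = Gd⁴/(8D³N_a) = (69.9×10³)(1.71⁴)/(8·20.0³·23) = 0.40603 N/mm
N_t = 25; L_s = 1.71·26 = 44.46 mm; δ_solid = L₀ − L_s = 77.6 − 44.46 = 33.14 mm
δ = F/k = 10.9/0.40603 = 26.846 mm
δ < δ_solid → spring does not go solid

NO, δ = 26.8 mm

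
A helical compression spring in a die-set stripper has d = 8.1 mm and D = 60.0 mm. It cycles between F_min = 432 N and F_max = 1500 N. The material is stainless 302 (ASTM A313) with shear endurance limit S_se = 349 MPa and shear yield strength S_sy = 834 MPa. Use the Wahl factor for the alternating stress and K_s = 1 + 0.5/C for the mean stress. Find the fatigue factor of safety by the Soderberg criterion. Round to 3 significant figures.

C = D/d = 60.0/8.1 = 7.4074; K_W = (4C−1)/(4C−4)+0.615/C = 1.2001; K_s = 1+0.5/C = 1.0675
F_a = (F_max−F_min)/2 = 534 N; F_m = (F_max+F_min)/2 = 966 N
τ_a = K_W·8F_aD/(πd³) = 1.2001 × 153.52 = 184.24 MPa
τ_m = K_s·8F_mD/(πd³) = 1.0675 × 277.72 = 296.47 MPa
Soderberg: 1/n_f = τ_a/S_se + τ_m/S_sy = 184.24/349 + 296.47/834 = 0.52791 + 0.35548 = 0.88339
n_f = 1/0.88339 = 1.132

1.13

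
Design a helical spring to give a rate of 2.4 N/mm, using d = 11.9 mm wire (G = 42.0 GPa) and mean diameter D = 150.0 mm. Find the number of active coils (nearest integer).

N_a = Gd⁴/(8D³k) = (42.0×10³ × 11.9⁴)/(8 × 150.0³ × 2.4)
    = 8.42242e+08 / 6.48e+07 = 13 → 13 coils

13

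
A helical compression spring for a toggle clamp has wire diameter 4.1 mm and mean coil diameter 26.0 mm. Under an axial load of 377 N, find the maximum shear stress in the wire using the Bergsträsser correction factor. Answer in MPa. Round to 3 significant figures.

Spring index C = D/d = 26.0/4.1 = 6.3415
K_B = (4C+2)/(4C−3) = 27.366/22.366 = 1.2236
τ₀ = 8FD/(πd³) = 8·377·26.0/(π·4.1³) = 78416/216.52 = 362.16 MPa
τ_max = K·τ₀ = 1.2236 × 362.16 = 443.13 MPa

443 MPa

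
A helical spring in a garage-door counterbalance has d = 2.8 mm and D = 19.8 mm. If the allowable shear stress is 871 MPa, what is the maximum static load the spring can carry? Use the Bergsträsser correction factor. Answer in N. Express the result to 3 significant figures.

C = D/d = 19.8/2.8 = 7.0714
K_B = (4C+2)/(4C−3) = 30.286/25.286 = 1.1977
τ_max = K·8FD/(πd³) → F_max = τ_allow·πd³/(8DK)
F_max = 871·π·2.8³/(8·19.8·1.1977) = 60068/189.72 = 316.61 N

317 N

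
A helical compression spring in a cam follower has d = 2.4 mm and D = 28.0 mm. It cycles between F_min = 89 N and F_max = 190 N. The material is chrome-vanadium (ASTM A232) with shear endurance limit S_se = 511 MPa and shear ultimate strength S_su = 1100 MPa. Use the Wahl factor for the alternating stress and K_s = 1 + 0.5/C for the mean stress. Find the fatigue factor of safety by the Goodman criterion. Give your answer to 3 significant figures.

0.797

C = D/d = 28.0/2.4 = 11.6667; K_W = (4C−1)/(4C−4)+0.615/C = 1.1230; K_s = 1+0.5/C = 1.0429
F_a = (F_max−F_min)/2 = 50.5 N; F_m = (F_max+F_min)/2 = 139.5 N
τ_a = K_W·8F_aD/(πd³) = 1.1230 × 260.47 = 292.51 MPa
τ_m = K_s·8F_mD/(πd³) = 1.0429 × 719.51 = 750.35 MPa
Goodman: 1/n_f = τ_a/S_se + τ_m/S_su = 292.51/511 + 750.35/1100 = 0.57243 + 0.68214 = 1.2546
n_f = 1/1.2546 = 0.7971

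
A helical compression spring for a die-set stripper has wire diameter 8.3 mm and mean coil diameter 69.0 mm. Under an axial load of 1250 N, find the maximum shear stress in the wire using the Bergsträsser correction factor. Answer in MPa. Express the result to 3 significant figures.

448 MPa

Spring index C = D/d = 69.0/8.3 = 8.3133
K_B = (4C+2)/(4C−3) = 35.253/30.253 = 1.1653
τ₀ = 8FD/(πd³) = 8·1250·69.0/(π·8.3³) = 690000/1796.3 = 384.12 MPa
τ_max = K·τ₀ = 1.1653 × 384.12 = 447.6 MPa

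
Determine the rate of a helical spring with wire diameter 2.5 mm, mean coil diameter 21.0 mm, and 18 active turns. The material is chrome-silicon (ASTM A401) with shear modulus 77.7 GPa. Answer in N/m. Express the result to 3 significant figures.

2280 N/m

k = Gd⁴/(8D³N_a) = (77.7×10³ × 2.5⁴) / (8 × 21.0³ × 18)
  = 3.03516e+06 / 1.33358e+06 = 2.2759 N/mm = 2275.9 N/m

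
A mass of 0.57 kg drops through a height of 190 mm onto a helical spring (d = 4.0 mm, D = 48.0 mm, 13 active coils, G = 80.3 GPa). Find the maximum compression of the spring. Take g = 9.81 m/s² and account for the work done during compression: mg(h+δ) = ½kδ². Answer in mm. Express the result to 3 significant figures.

k = Gd⁴/(8D³N_a) = (80.3×10³)(4.0⁴)/(8·48.0³·13) = 1.7873 N/mm
W = mg = 0.57 × 9.81 = 5.5917 N
½kδ² − Wδ − Wh = 0 → δ = (W + √(W² + 2kWh))/k
δ = (5.5917 + √(31.267 + 3797.75))/1.7873 = (5.5917 + 61.879)/1.7873 = 37.75 mm

37.7 mm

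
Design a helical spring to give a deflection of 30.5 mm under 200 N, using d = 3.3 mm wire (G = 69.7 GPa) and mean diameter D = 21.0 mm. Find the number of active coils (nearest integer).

17

Required rate k = F/δ = 200/30.5 = 6.5574 N/mm
N_a = Gd⁴/(8D³k) = (69.7×10³ × 3.3⁴)/(8 × 21.0³ × 6.5574)
    = 8.26587e+06 / 485823 = 17.01 → 17 coils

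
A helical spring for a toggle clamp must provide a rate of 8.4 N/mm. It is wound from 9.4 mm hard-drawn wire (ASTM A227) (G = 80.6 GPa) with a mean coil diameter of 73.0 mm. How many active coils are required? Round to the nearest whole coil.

24

N_a = Gd⁴/(8D³k) = (80.6×10³ × 9.4⁴)/(8 × 73.0³ × 8.4)
    = 6.29284e+08 / 2.61419e+07 = 24.07 → 24 coils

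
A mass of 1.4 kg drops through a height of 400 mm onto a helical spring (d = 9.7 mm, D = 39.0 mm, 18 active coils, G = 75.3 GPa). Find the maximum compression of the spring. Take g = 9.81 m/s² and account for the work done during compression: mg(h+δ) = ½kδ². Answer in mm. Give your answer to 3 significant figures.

12.0 mm

k = Gd⁴/(8D³N_a) = (75.3×10³)(9.7⁴)/(8·39.0³·18) = 78.041 N/mm
W = mg = 1.4 × 9.81 = 13.734 N
½kδ² − Wδ − Wh = 0 → δ = (W + √(W² + 2kWh))/k
δ = (13.734 + √(188.62 + 857458))/78.041 = (13.734 + 926.09)/78.041 = 12.043 mm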